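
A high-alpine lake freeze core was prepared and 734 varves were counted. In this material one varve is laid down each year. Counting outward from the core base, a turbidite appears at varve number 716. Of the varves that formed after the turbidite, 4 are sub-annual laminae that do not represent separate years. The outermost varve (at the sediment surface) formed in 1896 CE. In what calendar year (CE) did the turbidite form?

1882 CE

734 − 716 = 18 varves lie beyond the turbidite toward the sediment surface.
Excluding 4 false varves: 18 − 4 = 14.
The varve at the sediment surface is 1896 CE, so the turbidite dates to 1896 − 14 = 1882 CE.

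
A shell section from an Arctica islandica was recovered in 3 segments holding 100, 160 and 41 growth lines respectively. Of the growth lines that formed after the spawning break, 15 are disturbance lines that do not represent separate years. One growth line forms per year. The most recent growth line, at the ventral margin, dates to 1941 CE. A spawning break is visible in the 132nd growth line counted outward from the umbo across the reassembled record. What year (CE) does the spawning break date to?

1787 CE

Total growth lines = 100 + 160 + 41 = 301.
Between growth line 132 and the ventral margin there are 301 − 132 = 169 growth lines.
169 − 15 false = 154 true growth lines after the spawning break.
1941 − 154 = 1787 CE.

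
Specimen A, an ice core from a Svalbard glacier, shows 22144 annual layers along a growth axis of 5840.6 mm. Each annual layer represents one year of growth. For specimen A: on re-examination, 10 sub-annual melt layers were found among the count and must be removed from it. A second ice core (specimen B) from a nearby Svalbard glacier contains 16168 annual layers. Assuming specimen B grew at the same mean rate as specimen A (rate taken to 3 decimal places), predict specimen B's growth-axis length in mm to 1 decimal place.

4268.4 mm

Specimen A: correcting the raw count gives 22144 − 10 = 22134 true annual layers.
A: 5840.6 mm over 22134 years gives 5840.6 / 22134 ≈ 0.264 mm/yr.
Length of B = 0.264 × 16168 = 4268.4 mm.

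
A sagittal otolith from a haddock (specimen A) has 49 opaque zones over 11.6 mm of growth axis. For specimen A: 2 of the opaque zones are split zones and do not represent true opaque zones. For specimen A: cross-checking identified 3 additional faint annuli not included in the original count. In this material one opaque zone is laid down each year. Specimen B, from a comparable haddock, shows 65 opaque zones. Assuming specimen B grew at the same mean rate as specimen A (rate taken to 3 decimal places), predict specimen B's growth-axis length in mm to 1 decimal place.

15.1 mm

Specimen A: after corrections the count is 49 − 2 + 3 = 50 opaque zones.
A: Extension rate ≈ 11.6 / 50 = 0.232 mm per year.
B's length ≈ 0.232 × 65 = 15.1 mm.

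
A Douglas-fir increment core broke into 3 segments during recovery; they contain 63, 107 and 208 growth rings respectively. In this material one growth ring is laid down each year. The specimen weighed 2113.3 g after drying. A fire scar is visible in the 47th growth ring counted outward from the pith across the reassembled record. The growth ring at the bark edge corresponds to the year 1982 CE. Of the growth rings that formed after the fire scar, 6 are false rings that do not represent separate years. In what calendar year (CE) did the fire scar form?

1657 CE

Total growth rings = 63 + 107 + 208 = 378.
Between growth ring 47 and the bark edge there are 378 − 47 = 331 growth rings.
Removing the 6 false growth rings leaves 331 − 6 = 325 true growth rings beyond the fire scar.
Counting back 325 years from 1982 CE places the fire scar in 1982 − 325 = 1657 CE.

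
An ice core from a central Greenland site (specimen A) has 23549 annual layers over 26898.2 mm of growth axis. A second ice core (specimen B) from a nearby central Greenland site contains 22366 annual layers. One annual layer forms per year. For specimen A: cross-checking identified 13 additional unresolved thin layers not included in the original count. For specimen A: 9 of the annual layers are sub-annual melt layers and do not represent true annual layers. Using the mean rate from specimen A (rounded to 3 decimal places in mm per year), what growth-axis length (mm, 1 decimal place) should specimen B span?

25542.0 mm

Specimen A: correcting the raw count gives 23549 − 9 + 13 = 23553 true annual layers.
A: Extension rate ≈ 26898.2 / 23553 = 1.142 mm per year.
B's length ≈ 1.142 × 22366 = 25542.0 mm.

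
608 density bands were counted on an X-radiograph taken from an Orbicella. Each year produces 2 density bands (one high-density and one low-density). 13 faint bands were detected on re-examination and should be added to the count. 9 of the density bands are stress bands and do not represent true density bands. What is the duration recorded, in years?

306 years

After corrections the count is 608 − 9 + 13 = 612 density bands.
With 2 density bands per year, 612 / 2 = 306 years.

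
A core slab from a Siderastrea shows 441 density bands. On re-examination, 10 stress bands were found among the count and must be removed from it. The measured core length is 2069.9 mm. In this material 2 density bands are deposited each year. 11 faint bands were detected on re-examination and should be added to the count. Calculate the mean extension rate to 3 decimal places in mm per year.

True density band count = 441 − 10 + 11 = 442.
Dividing by 2 density bands per year: 442 / 2 = 221 years.
Extension rate ≈ 2069.9 / 221 = 9.366 mm per year.

9.366 mm per year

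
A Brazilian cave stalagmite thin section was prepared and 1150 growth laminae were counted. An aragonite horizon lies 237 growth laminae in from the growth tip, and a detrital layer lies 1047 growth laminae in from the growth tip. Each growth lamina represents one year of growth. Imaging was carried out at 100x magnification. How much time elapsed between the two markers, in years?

810 yr

The two markers are separated by 1047 − 237 = 810 growth laminae.
That is 810 years at one growth lamina per year.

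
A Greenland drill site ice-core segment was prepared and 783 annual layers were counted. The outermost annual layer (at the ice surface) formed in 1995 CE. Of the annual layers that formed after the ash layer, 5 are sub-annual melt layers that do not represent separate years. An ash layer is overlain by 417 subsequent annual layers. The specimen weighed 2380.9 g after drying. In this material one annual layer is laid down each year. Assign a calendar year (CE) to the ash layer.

1583 CE

There are 417 annual layers younger than the ash layer.
Removing the 5 false annual layers leaves 417 − 5 = 412 true annual layers beyond the ash layer.
The annual layer at the ice surface is 1995 CE, so the ash layer dates to 1995 − 412 = 1583 CE.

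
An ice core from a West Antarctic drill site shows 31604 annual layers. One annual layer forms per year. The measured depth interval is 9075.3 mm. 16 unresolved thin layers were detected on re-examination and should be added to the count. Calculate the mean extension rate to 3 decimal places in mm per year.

0.287 mm per year

True annual layer count = 31604 + 16 = 31620.
Mean rate = 9075.3 mm / 31620 years ≈ 0.287 mm per year.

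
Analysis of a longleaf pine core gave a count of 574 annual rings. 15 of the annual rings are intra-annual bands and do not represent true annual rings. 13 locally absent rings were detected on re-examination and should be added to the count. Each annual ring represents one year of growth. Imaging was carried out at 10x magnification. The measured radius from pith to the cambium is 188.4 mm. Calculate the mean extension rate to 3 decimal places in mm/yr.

Adjusted count: 574 − 15 + 13 = 572 annual rings.
Extension rate ≈ 188.4 / 572 = 0.329 mm/yr.

0.329 mm/yr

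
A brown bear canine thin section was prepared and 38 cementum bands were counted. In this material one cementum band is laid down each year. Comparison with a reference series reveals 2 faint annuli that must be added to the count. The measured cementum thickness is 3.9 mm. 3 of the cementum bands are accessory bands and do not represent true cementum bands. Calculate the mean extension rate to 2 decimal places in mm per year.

0.11 mm per year

Adjusted count: 38 − 3 + 2 = 37 cementum bands.
Mean rate = 3.9 mm / 37 years ≈ 0.11 mm per year.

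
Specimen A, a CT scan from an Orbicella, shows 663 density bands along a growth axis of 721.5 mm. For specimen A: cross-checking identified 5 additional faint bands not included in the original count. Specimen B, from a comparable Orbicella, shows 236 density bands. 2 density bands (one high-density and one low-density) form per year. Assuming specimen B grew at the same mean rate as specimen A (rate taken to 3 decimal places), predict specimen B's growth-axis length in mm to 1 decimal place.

Specimen A: correcting the raw count gives 663 + 5 = 668 true density bands.
Specimen A: 668 density bands at 2 per year is 668 / 2 = 334 years.
A: Mean rate = 721.5 mm / 334 years ≈ 2.160 mm/yr.
Specimen B: 236 density bands at 2 per year is 236 / 2 = 118 years. B's length ≈ 2.160 × 118 = 254.9 mm.

254.9 mm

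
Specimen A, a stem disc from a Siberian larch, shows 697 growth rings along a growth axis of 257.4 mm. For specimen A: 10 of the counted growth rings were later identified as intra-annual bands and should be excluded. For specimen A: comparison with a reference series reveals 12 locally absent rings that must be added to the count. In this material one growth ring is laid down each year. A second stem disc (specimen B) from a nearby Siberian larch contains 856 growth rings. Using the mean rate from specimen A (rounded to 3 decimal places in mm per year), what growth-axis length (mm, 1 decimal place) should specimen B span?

315.0 mm

Specimen A: true growth ring count = 697 − 10 + 12 = 699.
A: 257.4 mm over 699 years gives 257.4 / 699 ≈ 0.368 mm/yr.
Length of B = 0.368 × 856 = 315.0 mm.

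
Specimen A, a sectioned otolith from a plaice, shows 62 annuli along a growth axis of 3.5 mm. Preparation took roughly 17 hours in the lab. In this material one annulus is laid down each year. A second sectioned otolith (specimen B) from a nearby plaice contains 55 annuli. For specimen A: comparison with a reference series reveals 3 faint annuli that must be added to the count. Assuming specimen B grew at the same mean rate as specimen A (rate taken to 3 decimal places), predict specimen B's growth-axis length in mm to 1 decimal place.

3.0 mm

Specimen A: after corrections the count is 62 + 3 = 65 annuli.
A: Mean rate = 3.5 mm / 65 years ≈ 0.054 mm/yr.
B's length ≈ 0.054 × 55 = 3.0 mm.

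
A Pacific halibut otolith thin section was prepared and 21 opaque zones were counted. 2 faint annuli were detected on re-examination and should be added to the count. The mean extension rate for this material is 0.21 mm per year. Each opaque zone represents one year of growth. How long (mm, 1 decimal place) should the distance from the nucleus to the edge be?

4.8 mm

Correcting the raw count gives 21 + 2 = 23 true opaque zones.
Length ≈ 0.21 × 23 = 4.8 mm.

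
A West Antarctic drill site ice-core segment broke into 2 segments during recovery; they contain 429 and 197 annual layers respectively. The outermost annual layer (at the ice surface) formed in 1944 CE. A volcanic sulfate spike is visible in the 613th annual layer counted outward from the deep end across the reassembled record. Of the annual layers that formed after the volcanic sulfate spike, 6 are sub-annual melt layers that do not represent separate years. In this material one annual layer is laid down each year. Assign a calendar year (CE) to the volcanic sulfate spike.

1937 CE

Total annual layers = 429 + 197 = 626.
The volcanic sulfate spike sits at annual layer 613 from the deep end, so 626 − 613 = 13 annual layers formed after it.
Excluding 6 false annual layers: 13 − 6 = 7.
The annual layer at the ice surface is 1944 CE, so the volcanic sulfate spike dates to 1944 − 7 = 1937 CE.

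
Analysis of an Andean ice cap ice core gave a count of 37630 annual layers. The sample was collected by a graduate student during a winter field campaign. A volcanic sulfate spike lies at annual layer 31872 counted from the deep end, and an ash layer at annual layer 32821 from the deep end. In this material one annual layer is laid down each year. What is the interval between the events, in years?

32821 − 31872 = 949 annual layers lie between the two events.
That is 949 years at one annual layer per year.

949 years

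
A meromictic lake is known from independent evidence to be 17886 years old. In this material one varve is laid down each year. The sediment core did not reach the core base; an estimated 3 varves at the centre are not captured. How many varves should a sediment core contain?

17883 varves

One varve per year gives 17886 varves over 17886 years.
Subtracting the 3 varves not captured gives 17886 − 3 = 17883 varves in the record.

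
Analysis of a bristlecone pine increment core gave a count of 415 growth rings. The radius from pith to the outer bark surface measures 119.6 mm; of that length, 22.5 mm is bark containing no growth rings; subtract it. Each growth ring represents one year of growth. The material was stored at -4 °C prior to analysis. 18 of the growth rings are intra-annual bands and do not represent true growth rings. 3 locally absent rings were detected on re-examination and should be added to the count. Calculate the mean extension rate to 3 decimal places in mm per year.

0.243 mm per year

True growth ring count = 415 − 18 + 3 = 400.
Net length = 119.6 − 22.5 = 97.1 mm.
Extension rate ≈ 97.1 / 400 = 0.243 mm per year.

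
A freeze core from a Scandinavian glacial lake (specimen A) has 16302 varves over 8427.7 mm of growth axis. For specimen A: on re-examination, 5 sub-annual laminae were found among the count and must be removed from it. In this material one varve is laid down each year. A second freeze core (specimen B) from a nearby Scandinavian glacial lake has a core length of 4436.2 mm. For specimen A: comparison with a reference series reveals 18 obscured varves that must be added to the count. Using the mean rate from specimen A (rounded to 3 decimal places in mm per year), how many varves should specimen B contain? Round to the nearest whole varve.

8581 varves

Specimen A: true varve count = 16302 − 5 + 18 = 16315.
A: Extension rate ≈ 8427.7 / 16315 = 0.517 mm/yr.
B spans 4436.2 / 0.517 = 8580.66 years ≈ 8581 varves.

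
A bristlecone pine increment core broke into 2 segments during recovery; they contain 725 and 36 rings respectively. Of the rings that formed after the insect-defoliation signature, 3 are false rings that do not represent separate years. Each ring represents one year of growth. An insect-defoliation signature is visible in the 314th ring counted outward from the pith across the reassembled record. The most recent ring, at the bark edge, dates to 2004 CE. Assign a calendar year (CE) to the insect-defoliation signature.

1560 CE

Total rings = 725 + 36 = 761.
Between ring 314 and the bark edge there are 761 − 314 = 447 rings.
Excluding 3 false rings: 447 − 3 = 444.
Counting back 444 years from 2004 CE places the insect-defoliation signature in 2004 − 444 = 1560 CE.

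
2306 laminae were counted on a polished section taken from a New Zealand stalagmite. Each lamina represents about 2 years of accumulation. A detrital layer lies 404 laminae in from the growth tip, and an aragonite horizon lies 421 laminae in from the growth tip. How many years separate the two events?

34 years

Separation: 421 − 404 = 17 laminae.
At 2 years per lamina, 17 × 2 = 34 years.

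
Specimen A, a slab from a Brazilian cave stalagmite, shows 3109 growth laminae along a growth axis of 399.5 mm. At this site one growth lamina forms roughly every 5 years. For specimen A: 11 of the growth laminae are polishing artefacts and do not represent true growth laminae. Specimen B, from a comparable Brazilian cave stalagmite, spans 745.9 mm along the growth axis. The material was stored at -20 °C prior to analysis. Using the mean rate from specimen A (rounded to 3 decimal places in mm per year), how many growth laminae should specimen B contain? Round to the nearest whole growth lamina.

Specimen A: after corrections the count is 3109 − 11 = 3098 growth laminae.
Specimen A: at 5 years per growth lamina, 3098 × 5 = 15490 years.
A: 399.5 mm over 15490 years gives 399.5 / 15490 ≈ 0.026 mm per year.
B spans 745.9 / 0.026 = 28688.46 years; at 5 years per growth lamina that is 28688.46 / 5 ≈ 5738 growth laminae.

5738 growth laminae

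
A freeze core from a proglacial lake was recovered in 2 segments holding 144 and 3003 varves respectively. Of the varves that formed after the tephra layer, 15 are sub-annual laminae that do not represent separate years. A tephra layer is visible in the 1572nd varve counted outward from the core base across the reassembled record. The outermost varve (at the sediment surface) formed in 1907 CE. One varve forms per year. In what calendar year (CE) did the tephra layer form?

347 CE

Total varves = 144 + 3003 = 3147.
Between varve 1572 and the sediment surface there are 3147 − 1572 = 1575 varves.
Removing the 15 false varves leaves 1575 − 15 = 1560 true varves beyond the tephra layer.
1907 − 1560 = 347 CE.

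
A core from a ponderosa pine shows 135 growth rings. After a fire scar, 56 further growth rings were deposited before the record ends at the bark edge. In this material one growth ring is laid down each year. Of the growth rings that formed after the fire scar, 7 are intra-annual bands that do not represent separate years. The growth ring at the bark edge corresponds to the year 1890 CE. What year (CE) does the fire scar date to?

There are 56 growth rings younger than the fire scar.
56 − 7 false = 49 true growth rings after the fire scar.
1890 − 49 = 1841 CE.

1841 CE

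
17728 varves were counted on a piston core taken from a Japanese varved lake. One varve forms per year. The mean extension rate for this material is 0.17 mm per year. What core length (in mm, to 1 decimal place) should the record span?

17728 years of growth are recorded.
Predicted length = 0.17 mm/year × 17728 years = 3013.8 mm.

3013.8 mm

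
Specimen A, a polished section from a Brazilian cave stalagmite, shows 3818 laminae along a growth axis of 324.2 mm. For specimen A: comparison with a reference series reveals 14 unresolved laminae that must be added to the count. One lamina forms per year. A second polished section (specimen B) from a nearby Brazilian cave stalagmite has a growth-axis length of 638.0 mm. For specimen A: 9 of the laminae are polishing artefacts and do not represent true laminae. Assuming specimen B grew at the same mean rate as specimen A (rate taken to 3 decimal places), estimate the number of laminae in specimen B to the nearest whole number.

Specimen A: correcting the raw count gives 3818 − 9 + 14 = 3823 true laminae.
A: 324.2 mm over 3823 years gives 324.2 / 3823 ≈ 0.085 mm/year.
For B, 638.0 / 0.085 = 7505.88 years ≈ 7506 laminae.

7506 laminae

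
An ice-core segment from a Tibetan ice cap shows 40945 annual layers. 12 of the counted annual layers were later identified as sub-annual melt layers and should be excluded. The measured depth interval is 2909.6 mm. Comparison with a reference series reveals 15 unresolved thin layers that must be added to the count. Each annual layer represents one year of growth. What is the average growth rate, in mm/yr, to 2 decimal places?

True annual layer count = 40945 − 12 + 15 = 40948.
Mean rate = 2909.6 mm / 40948 years ≈ 0.07 mm/yr.

0.07 mm/yr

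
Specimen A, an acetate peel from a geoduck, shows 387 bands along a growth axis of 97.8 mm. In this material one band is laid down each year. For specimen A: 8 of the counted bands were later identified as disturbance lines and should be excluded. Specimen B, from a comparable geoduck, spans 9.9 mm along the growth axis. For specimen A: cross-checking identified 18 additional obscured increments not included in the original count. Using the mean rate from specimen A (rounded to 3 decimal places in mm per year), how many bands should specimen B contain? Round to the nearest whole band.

Specimen A: adjusted count: 387 − 8 + 18 = 397 bands.
A: 97.8 mm over 397 years gives 97.8 / 397 ≈ 0.246 mm/yr.
For B, 9.9 / 0.246 = 40.24 years ≈ 40 bands.

40 bands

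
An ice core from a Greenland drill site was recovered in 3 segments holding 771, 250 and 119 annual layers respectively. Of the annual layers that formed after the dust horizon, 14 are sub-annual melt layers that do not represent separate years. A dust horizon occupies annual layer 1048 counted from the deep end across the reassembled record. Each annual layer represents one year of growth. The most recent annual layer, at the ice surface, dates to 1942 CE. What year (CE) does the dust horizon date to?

1864 CE

Total annual layers = 771 + 250 + 119 = 1140.
Between annual layer 1048 and the ice surface there are 1140 − 1048 = 92 annual layers.
Excluding 14 false annual layers: 92 − 14 = 78.
Counting back 78 years from 1942 CE places the dust horizon in 1942 − 78 = 1864 CE.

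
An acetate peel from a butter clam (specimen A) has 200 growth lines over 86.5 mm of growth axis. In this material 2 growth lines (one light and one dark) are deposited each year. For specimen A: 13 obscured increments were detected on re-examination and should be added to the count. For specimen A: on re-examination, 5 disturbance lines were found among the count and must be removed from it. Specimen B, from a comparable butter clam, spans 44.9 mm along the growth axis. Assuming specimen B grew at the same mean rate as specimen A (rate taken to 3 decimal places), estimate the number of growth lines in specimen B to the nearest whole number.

Specimen A: correcting the raw count gives 200 − 5 + 13 = 208 true growth lines.
Specimen A: dividing by 2 growth lines per year: 208 / 2 = 104 years.
A: Mean rate = 86.5 mm / 104 years ≈ 0.832 mm/yr.
B spans 44.9 / 0.832 = 53.97 years; at 2 growth lines per year that is 53.97 × 2 ≈ 108 growth lines.

108 growth lines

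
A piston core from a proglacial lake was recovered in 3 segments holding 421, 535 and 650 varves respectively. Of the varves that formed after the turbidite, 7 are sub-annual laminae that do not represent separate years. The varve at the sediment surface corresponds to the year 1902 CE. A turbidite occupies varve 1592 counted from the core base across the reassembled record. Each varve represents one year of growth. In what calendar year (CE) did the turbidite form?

1895 CE

Total varves = 421 + 535 + 650 = 1606.
Between varve 1592 and the sediment surface there are 1606 − 1592 = 14 varves.
Removing the 7 false varves leaves 14 − 7 = 7 true varves beyond the turbidite.
The varve at the sediment surface is 1902 CE, so the turbidite dates to 1902 − 7 = 1895 CE.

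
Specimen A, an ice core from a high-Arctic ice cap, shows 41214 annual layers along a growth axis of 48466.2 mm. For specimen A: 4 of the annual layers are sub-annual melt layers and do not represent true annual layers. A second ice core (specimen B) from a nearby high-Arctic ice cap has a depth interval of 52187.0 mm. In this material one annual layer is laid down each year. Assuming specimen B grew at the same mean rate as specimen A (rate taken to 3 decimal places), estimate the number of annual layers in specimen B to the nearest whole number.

Specimen A: correcting the raw count gives 41214 − 4 = 41210 true annual layers.
A: Extension rate ≈ 48466.2 / 41210 = 1.176 mm/year.
Specimen B: 52187.0 mm / 1.176 mm per year = 44376.70 years ≈ 44377 annual layers.

44377 annual layers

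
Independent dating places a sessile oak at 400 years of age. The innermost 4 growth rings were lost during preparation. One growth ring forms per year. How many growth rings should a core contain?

At one growth ring per year, 400 years correspond to 400 growth rings.
Less the 4 uncaptured growth rings: 400 − 4 = 396.

396 growth rings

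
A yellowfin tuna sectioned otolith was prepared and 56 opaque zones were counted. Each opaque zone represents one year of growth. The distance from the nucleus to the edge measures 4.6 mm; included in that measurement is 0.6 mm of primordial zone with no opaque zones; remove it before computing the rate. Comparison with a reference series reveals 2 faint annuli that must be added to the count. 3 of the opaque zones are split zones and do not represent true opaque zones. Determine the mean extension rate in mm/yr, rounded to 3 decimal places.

0.073 mm/yr

Adjusted count: 56 − 3 + 2 = 55 opaque zones.
Net length = 4.6 − 0.6 = 4.0 mm.
Mean rate = 4.0 mm / 55 years ≈ 0.073 mm/yr.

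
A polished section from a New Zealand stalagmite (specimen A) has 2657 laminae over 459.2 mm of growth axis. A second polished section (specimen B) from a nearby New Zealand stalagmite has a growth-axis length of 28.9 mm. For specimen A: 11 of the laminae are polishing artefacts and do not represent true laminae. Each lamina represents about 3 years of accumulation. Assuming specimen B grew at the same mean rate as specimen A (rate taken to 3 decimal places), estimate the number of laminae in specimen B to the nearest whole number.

166 laminae

Specimen A: after corrections the count is 2657 − 11 = 2646 laminae.
Specimen A: multiplying by 3 years per lamina: 2646 × 3 = 7938 years.
A: Mean rate = 459.2 mm / 7938 years ≈ 0.058 mm/yr.
For B, 28.9 / 0.058 = 498.28 years; at 3 years per lamina that is 498.28 / 3 ≈ 166 laminae.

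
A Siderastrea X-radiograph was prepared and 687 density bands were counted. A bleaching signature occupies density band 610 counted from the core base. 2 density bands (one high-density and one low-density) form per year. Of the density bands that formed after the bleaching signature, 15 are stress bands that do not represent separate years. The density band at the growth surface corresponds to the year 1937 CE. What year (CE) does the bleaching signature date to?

1906 CE

Between density band 610 and the growth surface there are 687 − 610 = 77 density bands.
Excluding 15 false density bands: 77 − 15 = 62.
Dividing by 2 density bands per year: 62 / 2 = 31 years.
1937 − 31 = 1906 CE.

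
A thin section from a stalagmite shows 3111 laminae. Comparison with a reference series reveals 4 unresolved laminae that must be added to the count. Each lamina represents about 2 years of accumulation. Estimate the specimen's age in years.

After corrections the count is 3111 + 4 = 3115 laminae.
At 2 years per lamina, 3115 × 2 = 6230 years.

6230 years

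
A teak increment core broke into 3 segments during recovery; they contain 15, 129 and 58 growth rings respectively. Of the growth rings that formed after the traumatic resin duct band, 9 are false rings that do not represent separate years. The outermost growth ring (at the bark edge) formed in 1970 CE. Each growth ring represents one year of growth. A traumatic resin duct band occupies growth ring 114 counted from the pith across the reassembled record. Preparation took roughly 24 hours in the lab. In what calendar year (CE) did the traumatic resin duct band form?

1891 CE

Total growth rings = 15 + 129 + 58 = 202.
202 − 114 = 88 growth rings lie beyond the traumatic resin duct band toward the bark edge.
Excluding 9 false growth rings: 88 − 9 = 79.
1970 − 79 = 1891 CE.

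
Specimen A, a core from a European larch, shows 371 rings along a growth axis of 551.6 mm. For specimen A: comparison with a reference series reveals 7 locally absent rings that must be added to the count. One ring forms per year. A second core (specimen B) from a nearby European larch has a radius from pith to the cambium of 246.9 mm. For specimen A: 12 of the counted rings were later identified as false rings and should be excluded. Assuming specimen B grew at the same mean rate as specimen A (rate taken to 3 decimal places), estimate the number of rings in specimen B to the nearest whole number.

164 rings

Specimen A: true ring count = 371 − 12 + 7 = 366.
A: Mean rate = 551.6 mm / 366 years ≈ 1.507 mm/yr.
B spans 246.9 / 1.507 = 163.84 years ≈ 164 rings.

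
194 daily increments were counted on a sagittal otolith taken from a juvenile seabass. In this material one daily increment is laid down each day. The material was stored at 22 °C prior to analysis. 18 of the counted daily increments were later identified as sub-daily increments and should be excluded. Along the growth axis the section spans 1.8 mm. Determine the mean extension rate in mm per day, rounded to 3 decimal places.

0.010 mm per day

After corrections the count is 194 − 18 = 176 daily increments.
Extension rate ≈ 1.8 / 176 = 0.010 mm per day.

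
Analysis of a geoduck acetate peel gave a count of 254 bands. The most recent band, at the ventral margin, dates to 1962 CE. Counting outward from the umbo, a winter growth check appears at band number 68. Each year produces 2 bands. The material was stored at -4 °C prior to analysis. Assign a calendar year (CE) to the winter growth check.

Between band 68 and the ventral margin there are 254 − 68 = 186 bands.
186 bands at 2 per year is 186 / 2 = 93 years.
The band at the ventral margin is 1962 CE, so the winter growth check dates to 1962 − 93 = 1869 CE.

1869 CE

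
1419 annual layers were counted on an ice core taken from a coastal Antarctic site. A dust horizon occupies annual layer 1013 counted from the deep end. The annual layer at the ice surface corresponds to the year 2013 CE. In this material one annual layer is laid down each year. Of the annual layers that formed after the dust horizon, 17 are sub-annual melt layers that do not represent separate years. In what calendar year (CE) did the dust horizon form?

Between annual layer 1013 and the ice surface there are 1419 − 1013 = 406 annual layers.
Excluding 17 false annual layers: 406 − 17 = 389.
The annual layer at the ice surface is 2013 CE, so the dust horizon dates to 2013 − 389 = 1624 CE.

1624 CE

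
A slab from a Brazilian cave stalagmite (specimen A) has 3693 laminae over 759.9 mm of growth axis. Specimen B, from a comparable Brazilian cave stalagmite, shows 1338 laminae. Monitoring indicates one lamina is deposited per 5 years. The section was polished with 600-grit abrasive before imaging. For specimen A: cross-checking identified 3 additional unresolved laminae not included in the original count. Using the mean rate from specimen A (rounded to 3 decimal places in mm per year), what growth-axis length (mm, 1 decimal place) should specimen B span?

Specimen A: after corrections the count is 3693 + 3 = 3696 laminae.
Specimen A: multiplying by 5 years per lamina: 3696 × 5 = 18480 years.
A: 759.9 mm over 18480 years gives 759.9 / 18480 ≈ 0.041 mm/year.
Specimen B: 1338 laminae at 5 years each span 1338 × 5 = 6690 years. For B, 0.041 mm/year × 6690 years = 274.3 mm.

274.3 mm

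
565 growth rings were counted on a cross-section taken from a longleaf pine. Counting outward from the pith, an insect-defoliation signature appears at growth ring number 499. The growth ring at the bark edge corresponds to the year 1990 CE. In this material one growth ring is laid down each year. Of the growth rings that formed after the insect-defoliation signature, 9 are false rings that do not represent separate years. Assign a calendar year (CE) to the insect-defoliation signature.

Between growth ring 499 and the bark edge there are 565 − 499 = 66 growth rings.
66 − 9 false = 57 true growth rings after the insect-defoliation signature.
Counting back 57 years from 1990 CE places the insect-defoliation signature in 1990 − 57 = 1933 CE.

1933 CE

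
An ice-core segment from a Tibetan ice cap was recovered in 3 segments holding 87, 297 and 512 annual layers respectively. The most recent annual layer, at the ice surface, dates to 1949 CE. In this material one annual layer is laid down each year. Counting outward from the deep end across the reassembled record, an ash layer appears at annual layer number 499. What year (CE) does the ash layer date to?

Total annual layers = 87 + 297 + 512 = 896.
896 − 499 = 397 annual layers lie beyond the ash layer toward the ice surface.
The annual layer at the ice surface is 1949 CE, so the ash layer dates to 1949 − 397 = 1552 CE.

1552 CE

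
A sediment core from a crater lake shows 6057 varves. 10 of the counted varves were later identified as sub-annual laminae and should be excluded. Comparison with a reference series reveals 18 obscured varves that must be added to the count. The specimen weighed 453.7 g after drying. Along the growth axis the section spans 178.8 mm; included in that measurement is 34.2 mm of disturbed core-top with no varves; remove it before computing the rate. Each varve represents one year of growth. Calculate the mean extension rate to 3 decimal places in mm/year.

After corrections the count is 6057 − 10 + 18 = 6065 varves.
Removing the 34.2 mm offcut leaves 178.8 − 34.2 = 144.6 mm.
144.6 mm over 6065 years gives 144.6 / 6065 ≈ 0.024 mm/year.

0.024 mm/year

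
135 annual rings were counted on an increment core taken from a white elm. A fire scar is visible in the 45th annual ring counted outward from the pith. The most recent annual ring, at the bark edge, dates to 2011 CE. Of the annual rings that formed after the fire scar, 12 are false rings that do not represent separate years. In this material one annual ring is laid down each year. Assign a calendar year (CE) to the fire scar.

1933 CE

The fire scar sits at annual ring 45 from the pith, so 135 − 45 = 90 annual rings formed after it.
90 − 12 false = 78 true annual rings after the fire scar.
2011 − 78 = 1933 CE.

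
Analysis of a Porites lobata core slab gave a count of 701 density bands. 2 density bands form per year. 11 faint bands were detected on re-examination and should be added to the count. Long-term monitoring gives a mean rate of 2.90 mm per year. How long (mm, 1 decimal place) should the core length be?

1032.4 mm

Correcting the raw count gives 701 + 11 = 712 true density bands.
712 density bands at 2 per year is 712 / 2 = 356 years.
Length ≈ 2.90 × 356 = 1032.4 mm.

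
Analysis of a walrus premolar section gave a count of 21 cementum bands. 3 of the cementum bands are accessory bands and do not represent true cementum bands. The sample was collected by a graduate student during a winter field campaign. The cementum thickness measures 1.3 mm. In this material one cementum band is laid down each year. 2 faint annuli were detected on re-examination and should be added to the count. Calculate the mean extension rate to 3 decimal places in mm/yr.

True cementum band count = 21 − 3 + 2 = 20.
Mean rate = 1.3 mm / 20 years ≈ 0.065 mm/yr.

0.065 mm/yr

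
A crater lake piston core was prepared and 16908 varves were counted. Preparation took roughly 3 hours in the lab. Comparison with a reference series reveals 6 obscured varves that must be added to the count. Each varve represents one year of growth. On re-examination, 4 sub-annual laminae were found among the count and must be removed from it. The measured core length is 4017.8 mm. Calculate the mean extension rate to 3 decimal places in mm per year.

0.238 mm per year

After corrections the count is 16908 − 4 + 6 = 16910 varves.
Extension rate ≈ 4017.8 / 16910 = 0.238 mm per year.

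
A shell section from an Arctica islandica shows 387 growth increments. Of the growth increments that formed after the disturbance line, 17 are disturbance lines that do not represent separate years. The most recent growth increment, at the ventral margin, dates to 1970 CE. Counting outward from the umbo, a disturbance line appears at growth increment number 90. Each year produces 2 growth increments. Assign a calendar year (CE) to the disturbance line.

1830 CE

387 − 90 = 297 growth increments lie beyond the disturbance line toward the ventral margin.
Excluding 17 false growth increments: 297 − 17 = 280.
With 2 growth increments per year, 280 / 2 = 140 years.
Counting back 140 years from 1970 CE places the disturbance line in 1970 − 140 = 1830 CE.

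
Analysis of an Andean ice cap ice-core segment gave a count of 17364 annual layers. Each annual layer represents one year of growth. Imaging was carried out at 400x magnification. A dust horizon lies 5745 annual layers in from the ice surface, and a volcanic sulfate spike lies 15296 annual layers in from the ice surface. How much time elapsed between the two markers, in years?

9551 years

The two markers are separated by 15296 − 5745 = 9551 annual layers.
At one annual layer per year, 9551 years elapsed between them.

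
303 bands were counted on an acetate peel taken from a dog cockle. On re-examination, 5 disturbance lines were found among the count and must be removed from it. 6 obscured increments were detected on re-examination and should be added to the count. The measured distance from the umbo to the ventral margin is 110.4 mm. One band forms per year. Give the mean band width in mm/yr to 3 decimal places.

Adjusted count: 303 − 5 + 6 = 304 bands.
Mean rate = 110.4 mm / 304 years ≈ 0.363 mm/yr.

0.363 mm/yr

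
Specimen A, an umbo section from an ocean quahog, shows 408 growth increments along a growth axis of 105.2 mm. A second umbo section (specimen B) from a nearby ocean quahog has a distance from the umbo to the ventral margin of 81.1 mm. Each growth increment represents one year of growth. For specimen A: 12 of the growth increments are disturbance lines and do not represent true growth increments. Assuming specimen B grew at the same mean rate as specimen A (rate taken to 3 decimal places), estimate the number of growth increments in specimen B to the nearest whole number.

Specimen A: true growth increment count = 408 − 12 = 396.
A: Mean rate = 105.2 mm / 396 years ≈ 0.266 mm/yr.
Specimen B: 81.1 mm / 0.266 mm per year = 304.89 years ≈ 305 growth increments.

305 growth increments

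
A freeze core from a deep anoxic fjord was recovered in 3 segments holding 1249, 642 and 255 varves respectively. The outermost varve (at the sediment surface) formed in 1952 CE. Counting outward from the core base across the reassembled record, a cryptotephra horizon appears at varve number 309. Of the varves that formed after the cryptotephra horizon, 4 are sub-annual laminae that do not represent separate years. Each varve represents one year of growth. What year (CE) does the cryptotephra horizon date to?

119 CE

Total varves = 1249 + 642 + 255 = 2146.
2146 − 309 = 1837 varves lie beyond the cryptotephra horizon toward the sediment surface.
1837 − 4 false = 1833 true varves after the cryptotephra horizon.
Counting back 1833 years from 1952 CE places the cryptotephra horizon in 1952 − 1833 = 119 CE.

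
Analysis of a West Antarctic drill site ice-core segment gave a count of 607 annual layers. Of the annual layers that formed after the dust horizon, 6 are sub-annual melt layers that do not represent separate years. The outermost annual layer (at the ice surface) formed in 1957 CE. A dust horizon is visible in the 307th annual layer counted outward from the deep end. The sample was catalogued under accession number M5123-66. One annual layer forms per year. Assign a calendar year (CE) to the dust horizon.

607 − 307 = 300 annual layers lie beyond the dust horizon toward the ice surface.
300 − 6 false = 294 true annual layers after the dust horizon.
The annual layer at the ice surface is 1957 CE, so the dust horizon dates to 1957 − 294 = 1663 CE.

1663 CE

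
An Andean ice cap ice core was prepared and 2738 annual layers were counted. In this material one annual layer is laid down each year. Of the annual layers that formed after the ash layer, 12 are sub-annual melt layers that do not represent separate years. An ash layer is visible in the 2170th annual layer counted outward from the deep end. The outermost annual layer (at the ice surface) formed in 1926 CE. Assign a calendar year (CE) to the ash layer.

1370 CE

2738 − 2170 = 568 annual layers lie beyond the ash layer toward the ice surface.
Removing the 12 false annual layers leaves 568 − 12 = 556 true annual layers beyond the ash layer.
1926 − 556 = 1370 CE.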